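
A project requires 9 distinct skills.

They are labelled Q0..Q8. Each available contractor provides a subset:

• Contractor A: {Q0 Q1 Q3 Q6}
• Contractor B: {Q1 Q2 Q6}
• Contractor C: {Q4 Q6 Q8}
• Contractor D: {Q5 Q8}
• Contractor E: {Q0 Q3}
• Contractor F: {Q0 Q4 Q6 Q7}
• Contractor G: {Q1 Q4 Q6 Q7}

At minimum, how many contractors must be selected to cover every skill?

Take {B, D, E, F}. Their union is {Q0, Q1, Q2, Q3, Q4, Q5, Q6, Q7, Q8}, which is all 9 skills.
No 3 of the 7 contractors cover everything (all 35 combinations miss at least one skill), so 4 is optimal.

4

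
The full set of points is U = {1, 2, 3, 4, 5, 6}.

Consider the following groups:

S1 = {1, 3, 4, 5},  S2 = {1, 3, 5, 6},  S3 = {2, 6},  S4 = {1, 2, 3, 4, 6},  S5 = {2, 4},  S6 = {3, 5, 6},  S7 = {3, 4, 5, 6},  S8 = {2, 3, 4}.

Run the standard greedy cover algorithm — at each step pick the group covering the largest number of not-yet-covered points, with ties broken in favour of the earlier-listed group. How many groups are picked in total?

2

Greedy: pick S4 (covers 5 new) → pick S1 (covers 1 new). Total picks: 2.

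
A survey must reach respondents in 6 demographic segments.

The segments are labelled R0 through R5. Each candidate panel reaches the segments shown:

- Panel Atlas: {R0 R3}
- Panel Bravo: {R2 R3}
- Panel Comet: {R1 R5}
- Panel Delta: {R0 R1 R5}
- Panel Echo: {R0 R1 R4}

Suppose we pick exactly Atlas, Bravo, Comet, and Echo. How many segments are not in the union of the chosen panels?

Union of Atlas, Bravo, Comet, Echo = {R0, R1, R2, R3, R4, R5} — that's every segment, so 0 are uncovered.

0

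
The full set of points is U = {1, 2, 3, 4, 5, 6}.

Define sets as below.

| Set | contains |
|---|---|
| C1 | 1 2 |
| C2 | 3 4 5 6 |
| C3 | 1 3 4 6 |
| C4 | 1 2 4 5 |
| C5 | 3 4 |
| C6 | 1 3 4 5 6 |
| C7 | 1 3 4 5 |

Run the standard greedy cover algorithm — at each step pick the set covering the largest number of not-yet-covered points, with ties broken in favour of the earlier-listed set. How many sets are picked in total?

2

Greedy: pick C6 (covers 5 new) → pick C1 (covers 1 new). Total picks: 2.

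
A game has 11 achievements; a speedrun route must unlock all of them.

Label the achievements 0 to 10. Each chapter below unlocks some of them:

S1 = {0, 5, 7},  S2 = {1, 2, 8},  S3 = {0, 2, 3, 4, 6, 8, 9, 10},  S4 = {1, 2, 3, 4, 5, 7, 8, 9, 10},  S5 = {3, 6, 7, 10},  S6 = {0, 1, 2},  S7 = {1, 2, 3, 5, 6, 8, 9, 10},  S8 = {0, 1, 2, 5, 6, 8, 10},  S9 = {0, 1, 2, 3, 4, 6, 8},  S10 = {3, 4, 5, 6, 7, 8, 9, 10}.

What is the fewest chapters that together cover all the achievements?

2

Take {S9, S10}. Their union is {0, 1, 2, 3, 4, 5, 6, 7, 8, 9, 10}, which is all 11 achievements.
No single chapter has all 11 achievements (the largest, S4, has 9), so 2 is optimal.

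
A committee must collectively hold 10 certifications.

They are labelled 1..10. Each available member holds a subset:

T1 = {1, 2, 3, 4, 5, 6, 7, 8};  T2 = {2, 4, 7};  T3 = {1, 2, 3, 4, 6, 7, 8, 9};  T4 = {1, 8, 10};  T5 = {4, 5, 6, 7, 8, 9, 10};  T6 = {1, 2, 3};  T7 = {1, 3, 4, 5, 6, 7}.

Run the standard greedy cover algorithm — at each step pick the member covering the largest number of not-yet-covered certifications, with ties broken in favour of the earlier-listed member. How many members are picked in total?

Greedy: pick T1 (covers 8 new) → pick T5 (covers 2 new). Total picks: 2.

2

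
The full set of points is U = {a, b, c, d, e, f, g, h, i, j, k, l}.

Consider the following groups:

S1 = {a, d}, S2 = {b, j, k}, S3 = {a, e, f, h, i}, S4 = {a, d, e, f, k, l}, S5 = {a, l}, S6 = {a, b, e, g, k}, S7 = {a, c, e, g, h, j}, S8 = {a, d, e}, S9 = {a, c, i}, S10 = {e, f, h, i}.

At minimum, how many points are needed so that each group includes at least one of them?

3

T = {a, b, f} meets every group (each contains at least one member of T), and |T| = 3.
The groups S2, S5, S10 are pairwise disjoint, so any hitting set needs a separate point for each — at least 3. Hence 3 is optimal.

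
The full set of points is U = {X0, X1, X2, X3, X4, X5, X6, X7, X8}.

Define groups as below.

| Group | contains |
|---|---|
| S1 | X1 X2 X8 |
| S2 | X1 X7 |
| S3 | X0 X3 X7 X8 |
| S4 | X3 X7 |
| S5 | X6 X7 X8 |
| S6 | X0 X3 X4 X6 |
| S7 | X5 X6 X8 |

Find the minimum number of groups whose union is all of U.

4

S1, S3, S6, and S7 cover everything between them: the union {X0, X1, X2, X3, X4, X5, X6, X7, X8} is all of U.
No 3 of the 7 groups cover everything (all 35 combinations miss at least one point), so 4 is optimal.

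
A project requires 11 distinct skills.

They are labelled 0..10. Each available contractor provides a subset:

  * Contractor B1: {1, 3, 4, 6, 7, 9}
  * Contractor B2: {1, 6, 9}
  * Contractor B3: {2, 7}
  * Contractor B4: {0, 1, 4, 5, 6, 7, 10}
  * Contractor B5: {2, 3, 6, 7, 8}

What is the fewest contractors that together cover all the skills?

3

B1 and B4 and B5 together: B1 ∪ B4 ∪ B5 = {0, 1, 2, 3, 4, 5, 6, 7, 8, 9, 10} — every skill is covered.
Only B4 contains 0, so B4 is forced; the remaining 4 skills need at least 2 more contractors (each remaining contractor adds at most 3) — so at least 3 contractors are needed, and 3 is optimal.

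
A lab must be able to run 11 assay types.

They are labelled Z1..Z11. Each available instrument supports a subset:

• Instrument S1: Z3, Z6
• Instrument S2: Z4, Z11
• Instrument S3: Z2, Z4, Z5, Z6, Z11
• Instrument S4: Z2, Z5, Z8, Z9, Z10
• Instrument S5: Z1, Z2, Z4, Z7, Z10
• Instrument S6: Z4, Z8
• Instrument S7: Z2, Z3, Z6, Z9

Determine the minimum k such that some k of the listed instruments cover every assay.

4

S1 and S2 and S4 and S5 together: S1 ∪ S2 ∪ S4 ∪ S5 = {Z1, Z2, Z3, Z4, Z5, Z6, Z7, Z8, Z9, Z10, Z11} — every assay is covered.
No 3 of the 7 instruments cover everything (all 35 combinations miss at least one assay), so 4 is optimal.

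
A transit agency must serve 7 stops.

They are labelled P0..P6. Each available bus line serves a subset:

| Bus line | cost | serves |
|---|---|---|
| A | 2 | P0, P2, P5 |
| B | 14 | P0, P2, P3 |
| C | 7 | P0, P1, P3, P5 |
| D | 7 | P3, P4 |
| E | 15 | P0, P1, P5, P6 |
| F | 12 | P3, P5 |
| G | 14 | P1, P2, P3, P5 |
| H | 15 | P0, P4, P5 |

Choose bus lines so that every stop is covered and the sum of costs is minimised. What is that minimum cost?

A, D, E together cover every stop (A ∪ D ∪ E = {P0, P1, P2, P3, P4, P5, P6}); total cost 2 + 7 + 15 = 24.
The greedy pick A, C, D, E costs 31; no covering selection beats 24.

24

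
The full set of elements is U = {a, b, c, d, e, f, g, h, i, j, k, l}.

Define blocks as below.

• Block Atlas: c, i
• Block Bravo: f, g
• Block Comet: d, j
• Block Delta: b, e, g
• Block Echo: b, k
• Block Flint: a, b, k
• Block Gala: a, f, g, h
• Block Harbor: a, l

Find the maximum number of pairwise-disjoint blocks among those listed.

Atlas, Bravo, Comet, Echo, Harbor are pairwise disjoint (Atlas={c,i}; Bravo={f,g}; Comet={d,j}; Echo={b,k}; Harbor={a,l}).
Every remaining block overlaps one of these, and no 6 of the listed blocks are pairwise disjoint, so 5 is the maximum.

5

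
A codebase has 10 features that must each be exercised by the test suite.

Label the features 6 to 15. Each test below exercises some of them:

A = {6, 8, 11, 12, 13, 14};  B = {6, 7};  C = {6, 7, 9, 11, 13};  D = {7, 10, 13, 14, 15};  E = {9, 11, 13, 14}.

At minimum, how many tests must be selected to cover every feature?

A and C and D together: A ∪ C ∪ D = {6, 7, 8, 9, 10, 11, 12, 13, 14, 15} — every feature is covered.
Only A contains 8, so A is forced; the remaining 4 features need at least 2 more tests (each remaining test adds at most 3) — so at least 3 tests are needed, and 3 is optimal.

3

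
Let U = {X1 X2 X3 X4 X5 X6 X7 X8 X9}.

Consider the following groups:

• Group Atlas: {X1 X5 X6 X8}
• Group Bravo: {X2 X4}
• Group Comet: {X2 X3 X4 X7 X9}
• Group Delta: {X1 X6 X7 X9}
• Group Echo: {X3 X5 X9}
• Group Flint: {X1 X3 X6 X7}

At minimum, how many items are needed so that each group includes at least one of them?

The 3 items {X1, X3, X4} hit every group.
No choice of 2 items meets every group, so 3 is the minimum.

3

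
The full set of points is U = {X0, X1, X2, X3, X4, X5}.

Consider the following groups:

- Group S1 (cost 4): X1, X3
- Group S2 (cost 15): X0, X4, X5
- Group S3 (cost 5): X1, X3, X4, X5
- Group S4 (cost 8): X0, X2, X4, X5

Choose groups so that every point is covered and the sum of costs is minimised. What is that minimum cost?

S1, S4 together cover every point (S1 ∪ S4 = {X0, X1, X2, X3, X4, X5}); total cost 4 + 8 = 12.
The greedy pick S3, S4 costs 13; no covering selection beats 12.

12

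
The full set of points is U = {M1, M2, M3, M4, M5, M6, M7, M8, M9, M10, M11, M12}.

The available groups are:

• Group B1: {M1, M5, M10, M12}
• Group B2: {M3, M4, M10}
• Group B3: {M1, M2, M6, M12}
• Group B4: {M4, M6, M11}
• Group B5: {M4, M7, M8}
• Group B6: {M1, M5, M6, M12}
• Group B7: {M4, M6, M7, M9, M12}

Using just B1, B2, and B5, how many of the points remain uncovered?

Union of B1, B2, B5 = {M1, M3, M4, M5, M7, M8, M10, M12}.
Not covered: M2, M6, M9, M11 — 4 points.

4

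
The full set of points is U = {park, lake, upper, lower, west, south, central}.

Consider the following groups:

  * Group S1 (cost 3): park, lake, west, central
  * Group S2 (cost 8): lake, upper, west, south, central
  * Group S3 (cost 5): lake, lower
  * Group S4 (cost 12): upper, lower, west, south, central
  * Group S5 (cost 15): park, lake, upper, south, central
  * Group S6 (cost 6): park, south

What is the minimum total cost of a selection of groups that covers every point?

S1, S4 together cover every point (S1 ∪ S4 = {park, lake, upper, lower, west, south, central}); total cost 3 + 12 = 15.
The greedy pick S1, S2, S3 costs 16; no covering selection beats 15.

15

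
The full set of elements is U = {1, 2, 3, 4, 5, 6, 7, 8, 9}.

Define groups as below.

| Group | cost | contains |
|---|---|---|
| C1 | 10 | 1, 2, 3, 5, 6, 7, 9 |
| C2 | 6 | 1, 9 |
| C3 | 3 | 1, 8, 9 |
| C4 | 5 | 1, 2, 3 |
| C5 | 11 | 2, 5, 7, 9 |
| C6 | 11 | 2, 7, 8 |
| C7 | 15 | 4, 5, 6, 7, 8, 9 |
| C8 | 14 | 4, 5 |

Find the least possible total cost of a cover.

20

C4, C7 together cover every element (C4 ∪ C7 = {1, 2, 3, 4, 5, 6, 7, 8, 9}); total cost 5 + 15 = 20.
The greedy pick C3, C1, C8 costs 27; no covering selection beats 20.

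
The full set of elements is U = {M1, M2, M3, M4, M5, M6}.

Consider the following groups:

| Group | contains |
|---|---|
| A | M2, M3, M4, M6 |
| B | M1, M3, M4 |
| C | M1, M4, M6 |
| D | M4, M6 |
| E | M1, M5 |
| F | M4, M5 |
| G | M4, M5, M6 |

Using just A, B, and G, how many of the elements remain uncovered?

0

Union of A, B, G = {M1, M2, M3, M4, M5, M6} — that's every element, so 0 are uncovered.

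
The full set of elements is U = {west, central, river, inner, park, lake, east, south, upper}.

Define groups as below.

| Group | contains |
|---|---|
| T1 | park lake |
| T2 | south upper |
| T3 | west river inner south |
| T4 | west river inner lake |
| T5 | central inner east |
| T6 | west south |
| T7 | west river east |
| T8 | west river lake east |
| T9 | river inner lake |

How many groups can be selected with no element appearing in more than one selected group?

3

T1, T2, T5 are pairwise disjoint (T1={park,lake}; T2={south,upper}; T5={central,inner,east}).
Every remaining group overlaps one of these, and no 4 of the listed groups are pairwise disjoint, so 3 is the maximum.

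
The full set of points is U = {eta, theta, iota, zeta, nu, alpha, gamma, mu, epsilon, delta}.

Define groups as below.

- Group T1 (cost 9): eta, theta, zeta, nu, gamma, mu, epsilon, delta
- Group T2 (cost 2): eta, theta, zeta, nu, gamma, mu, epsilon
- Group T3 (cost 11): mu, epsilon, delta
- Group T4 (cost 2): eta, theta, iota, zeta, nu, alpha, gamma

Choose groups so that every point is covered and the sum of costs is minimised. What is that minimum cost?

11

T1, T4 together cover every point (T1 ∪ T4 = {eta, theta, iota, zeta, nu, alpha, gamma, mu, epsilon, delta}); total cost 9 + 2 = 11.
The greedy pick T2, T4, T1 costs 13; no covering selection beats 11.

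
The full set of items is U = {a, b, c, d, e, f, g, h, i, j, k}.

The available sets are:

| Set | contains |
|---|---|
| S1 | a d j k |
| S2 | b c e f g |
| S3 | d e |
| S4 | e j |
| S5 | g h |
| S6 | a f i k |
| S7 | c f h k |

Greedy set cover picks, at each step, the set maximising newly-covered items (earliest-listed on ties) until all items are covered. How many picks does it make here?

Greedy: pick S2 (covers 5 new) → pick S1 (covers 4 new) → pick S5 (covers 1 new) → pick S6 (covers 1 new). Total picks: 4.

4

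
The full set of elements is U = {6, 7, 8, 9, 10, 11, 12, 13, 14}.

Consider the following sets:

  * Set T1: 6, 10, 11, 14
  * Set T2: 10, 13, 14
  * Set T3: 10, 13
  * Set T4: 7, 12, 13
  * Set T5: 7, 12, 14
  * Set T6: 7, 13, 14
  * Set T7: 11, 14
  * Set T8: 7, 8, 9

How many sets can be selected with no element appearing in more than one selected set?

3

T3, T7, T8 are pairwise disjoint (T3={10,13}; T7={11,14}; T8={7,8,9}).
Every remaining set overlaps one of these, and no 4 of the listed sets are pairwise disjoint, so 3 is the maximum.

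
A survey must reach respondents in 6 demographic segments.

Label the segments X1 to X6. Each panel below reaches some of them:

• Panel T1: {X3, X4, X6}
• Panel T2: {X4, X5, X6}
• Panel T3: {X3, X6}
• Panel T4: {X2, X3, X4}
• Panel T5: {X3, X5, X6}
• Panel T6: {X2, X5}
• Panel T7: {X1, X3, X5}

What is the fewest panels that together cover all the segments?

T2 and T4 and T7 together: T2 ∪ T4 ∪ T7 = {X1, X2, X3, X4, X5, X6} — every segment is covered.
Only T7 contains X1, so T7 is forced; the remaining 3 segments need at least 2 more panels (each remaining panel adds at most 2) — so at least 3 panels are needed, and 3 is optimal.

3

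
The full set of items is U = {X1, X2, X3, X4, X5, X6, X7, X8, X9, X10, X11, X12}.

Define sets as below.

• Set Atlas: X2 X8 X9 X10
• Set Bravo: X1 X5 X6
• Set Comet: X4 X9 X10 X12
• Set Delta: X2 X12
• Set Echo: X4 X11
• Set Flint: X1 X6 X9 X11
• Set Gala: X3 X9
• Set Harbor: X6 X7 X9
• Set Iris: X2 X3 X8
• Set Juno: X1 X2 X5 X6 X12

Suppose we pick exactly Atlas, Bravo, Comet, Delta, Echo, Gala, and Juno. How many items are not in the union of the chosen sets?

Union of Atlas, Bravo, Comet, Delta, Echo, Gala, Juno = {X1, X2, X3, X4, X5, X6, X8, X9, X10, X11, X12}.
Not covered: X7 — 1 item.

1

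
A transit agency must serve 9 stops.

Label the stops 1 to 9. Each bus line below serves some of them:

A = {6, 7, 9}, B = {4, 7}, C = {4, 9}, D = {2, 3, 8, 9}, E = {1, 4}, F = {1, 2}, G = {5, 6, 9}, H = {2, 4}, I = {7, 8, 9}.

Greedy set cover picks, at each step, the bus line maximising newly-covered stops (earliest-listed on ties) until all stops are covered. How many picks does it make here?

4

Greedy: pick D (covers 4 new) → pick A (covers 2 new) → pick E (covers 2 new) → pick G (covers 1 new). Total picks: 4.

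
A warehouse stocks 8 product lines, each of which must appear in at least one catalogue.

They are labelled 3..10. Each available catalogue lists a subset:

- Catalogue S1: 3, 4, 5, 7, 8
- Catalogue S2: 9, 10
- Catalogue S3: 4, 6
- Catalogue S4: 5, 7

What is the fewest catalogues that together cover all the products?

Take {S1, S2, S3}. Their union is {3, 4, 5, 6, 7, 8, 9, 10}, which is all 8 products.
Only S1 contains 3, so S1 is forced; the remaining 3 products need at least 2 more catalogues (each remaining catalogue adds at most 2) — so at least 3 catalogues are needed, and 3 is optimal.

3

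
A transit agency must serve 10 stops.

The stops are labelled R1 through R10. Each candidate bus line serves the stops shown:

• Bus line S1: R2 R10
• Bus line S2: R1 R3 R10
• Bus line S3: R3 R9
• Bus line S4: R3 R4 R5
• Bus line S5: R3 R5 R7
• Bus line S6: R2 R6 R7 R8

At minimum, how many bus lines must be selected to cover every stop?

Take {S2, S3, S4, S6}. Their union is {R1, R2, R3, R4, R5, R6, R7, R8, R9, R10}, which is all 10 stops.
No 3 of the 6 bus lines cover everything (all 20 combinations miss at least one stop), so 4 is optimal.

4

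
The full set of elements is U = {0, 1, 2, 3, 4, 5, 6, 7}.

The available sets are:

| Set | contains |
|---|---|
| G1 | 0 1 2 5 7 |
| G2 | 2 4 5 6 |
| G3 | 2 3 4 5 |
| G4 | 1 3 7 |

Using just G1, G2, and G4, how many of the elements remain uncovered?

0

Union of G1, G2, G4 = {0, 1, 2, 3, 4, 5, 6, 7} — that's every element, so 0 are uncovered.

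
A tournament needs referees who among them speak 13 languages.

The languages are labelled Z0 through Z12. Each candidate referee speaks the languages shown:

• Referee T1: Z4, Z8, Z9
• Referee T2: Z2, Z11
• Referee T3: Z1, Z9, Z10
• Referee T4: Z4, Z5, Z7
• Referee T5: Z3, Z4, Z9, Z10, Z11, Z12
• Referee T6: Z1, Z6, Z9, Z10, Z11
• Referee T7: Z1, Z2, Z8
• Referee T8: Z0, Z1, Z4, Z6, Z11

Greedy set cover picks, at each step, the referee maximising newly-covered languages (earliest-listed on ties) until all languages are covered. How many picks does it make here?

Greedy: pick T5 (covers 6 new) → pick T7 (covers 3 new) → pick T4 (covers 2 new) → pick T8 (covers 2 new). Total picks: 4.

4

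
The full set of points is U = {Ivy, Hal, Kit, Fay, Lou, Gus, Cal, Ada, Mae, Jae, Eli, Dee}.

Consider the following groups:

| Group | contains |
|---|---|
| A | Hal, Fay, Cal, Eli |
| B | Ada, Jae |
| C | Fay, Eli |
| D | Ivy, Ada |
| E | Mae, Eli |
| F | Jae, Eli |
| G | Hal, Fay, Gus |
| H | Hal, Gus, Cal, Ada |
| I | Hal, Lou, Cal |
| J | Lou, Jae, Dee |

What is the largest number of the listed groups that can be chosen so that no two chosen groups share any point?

D, E, G, J are pairwise disjoint (D={Ivy,Ada}; E={Mae,Eli}; G={Hal,Fay,Gus}; J={Lou,Jae,Dee}).
Every remaining group overlaps one of these, and no 5 of the listed groups are pairwise disjoint, so 4 is the maximum.

4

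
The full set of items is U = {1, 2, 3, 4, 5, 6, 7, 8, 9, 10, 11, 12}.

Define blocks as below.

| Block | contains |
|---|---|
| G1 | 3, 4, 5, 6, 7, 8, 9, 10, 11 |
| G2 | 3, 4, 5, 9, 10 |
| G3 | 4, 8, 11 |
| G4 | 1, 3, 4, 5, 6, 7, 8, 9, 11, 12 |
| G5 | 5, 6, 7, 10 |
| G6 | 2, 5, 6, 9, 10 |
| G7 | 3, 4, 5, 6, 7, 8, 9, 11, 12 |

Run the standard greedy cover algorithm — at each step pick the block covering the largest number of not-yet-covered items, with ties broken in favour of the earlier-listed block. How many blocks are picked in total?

2

Greedy: pick G4 (covers 10 new) → pick G6 (covers 2 new). Total picks: 2.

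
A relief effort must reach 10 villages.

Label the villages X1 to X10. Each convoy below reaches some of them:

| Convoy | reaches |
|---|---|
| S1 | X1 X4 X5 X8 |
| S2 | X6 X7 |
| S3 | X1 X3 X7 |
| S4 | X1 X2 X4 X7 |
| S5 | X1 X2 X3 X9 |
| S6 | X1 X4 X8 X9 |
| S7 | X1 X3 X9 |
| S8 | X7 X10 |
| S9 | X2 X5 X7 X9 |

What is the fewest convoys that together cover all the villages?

Take {S1, S2, S5, S8}. Their union is {X1, X2, X3, X4, X5, X6, X7, X8, X9, X10}, which is all 10 villages.
No 3 of the 9 convoys cover everything (all 84 combinations miss at least one village), so 4 is optimal.

4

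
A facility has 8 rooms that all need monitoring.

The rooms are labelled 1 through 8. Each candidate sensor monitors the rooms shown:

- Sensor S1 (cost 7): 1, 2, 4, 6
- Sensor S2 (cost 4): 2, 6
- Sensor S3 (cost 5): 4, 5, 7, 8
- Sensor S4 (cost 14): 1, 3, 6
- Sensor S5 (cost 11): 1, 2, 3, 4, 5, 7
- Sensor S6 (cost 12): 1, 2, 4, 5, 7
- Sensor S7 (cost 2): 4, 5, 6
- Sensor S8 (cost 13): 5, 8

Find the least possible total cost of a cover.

S3, S5, S7 together cover every room (S3 ∪ S5 ∪ S7 = {1, 2, 3, 4, 5, 6, 7, 8}); total cost 5 + 11 + 2 = 18.
The greedy pick S7, S3, S1, S5 costs 25; no covering selection beats 18.

18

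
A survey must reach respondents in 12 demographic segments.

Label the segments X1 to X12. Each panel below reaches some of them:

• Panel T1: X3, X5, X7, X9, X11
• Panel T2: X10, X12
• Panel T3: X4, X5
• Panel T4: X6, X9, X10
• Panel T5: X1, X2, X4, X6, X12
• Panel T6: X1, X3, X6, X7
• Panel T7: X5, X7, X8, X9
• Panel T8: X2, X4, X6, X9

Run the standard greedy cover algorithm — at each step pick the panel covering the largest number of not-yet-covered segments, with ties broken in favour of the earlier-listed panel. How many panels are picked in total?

4

Greedy: pick T1 (covers 5 new) → pick T5 (covers 5 new) → pick T2 (covers 1 new) → pick T7 (covers 1 new). Total picks: 4.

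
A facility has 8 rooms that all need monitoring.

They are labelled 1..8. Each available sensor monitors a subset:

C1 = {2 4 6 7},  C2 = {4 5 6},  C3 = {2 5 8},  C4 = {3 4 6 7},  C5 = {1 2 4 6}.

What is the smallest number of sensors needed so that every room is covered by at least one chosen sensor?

3

C3 and C4 and C5 together: C3 ∪ C4 ∪ C5 = {1, 2, 3, 4, 5, 6, 7, 8} — every room is covered.
Only C5 contains 1, so C5 is forced; the remaining 4 rooms need at least 2 more sensors (each remaining sensor adds at most 2) — so at least 3 sensors are needed, and 3 is optimal.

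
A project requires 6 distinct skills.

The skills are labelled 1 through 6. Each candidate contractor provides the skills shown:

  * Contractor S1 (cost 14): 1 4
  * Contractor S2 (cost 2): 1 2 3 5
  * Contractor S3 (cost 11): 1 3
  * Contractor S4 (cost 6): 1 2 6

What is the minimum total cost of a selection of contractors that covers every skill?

S1, S2, S4 together cover every skill (S1 ∪ S2 ∪ S4 = {1, 2, 3, 4, 5, 6}); total cost 14 + 2 + 6 = 22.
No covering selection has total cost below 22.

22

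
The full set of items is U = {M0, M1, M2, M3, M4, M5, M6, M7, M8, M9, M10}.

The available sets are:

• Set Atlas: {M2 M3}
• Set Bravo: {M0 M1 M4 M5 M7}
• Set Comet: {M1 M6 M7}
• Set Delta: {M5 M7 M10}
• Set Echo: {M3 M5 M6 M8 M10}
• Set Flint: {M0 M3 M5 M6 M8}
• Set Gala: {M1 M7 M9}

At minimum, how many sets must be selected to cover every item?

Atlas, Bravo, Echo, and Gala cover everything between them: the union {M0, M1, M2, M3, M4, M5, M6, M7, M8, M9, M10} is all of U.
No 3 of the 7 sets cover everything (all 35 combinations miss at least one item), so 4 is optimal.

4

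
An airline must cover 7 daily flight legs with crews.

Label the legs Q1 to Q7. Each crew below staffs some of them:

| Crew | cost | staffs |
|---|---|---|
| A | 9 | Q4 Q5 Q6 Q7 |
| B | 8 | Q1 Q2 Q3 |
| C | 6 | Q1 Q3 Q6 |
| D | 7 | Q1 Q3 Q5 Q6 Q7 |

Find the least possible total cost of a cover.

17

A, B together cover every leg (A ∪ B = {Q1, Q2, Q3, Q4, Q5, Q6, Q7}); total cost 9 + 8 = 17.
The greedy pick D, B, A costs 24; no covering selection beats 17.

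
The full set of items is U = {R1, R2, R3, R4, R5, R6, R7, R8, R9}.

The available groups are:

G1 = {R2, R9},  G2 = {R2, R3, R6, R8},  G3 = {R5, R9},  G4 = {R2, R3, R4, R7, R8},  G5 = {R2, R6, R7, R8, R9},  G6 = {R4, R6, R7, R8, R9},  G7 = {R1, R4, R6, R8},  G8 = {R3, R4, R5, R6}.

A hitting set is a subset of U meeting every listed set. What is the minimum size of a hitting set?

3

H = {R3, R6, R9} meets every group (each contains at least one member of H), and |H| = 3.
No choice of 2 items meets every group, so 3 is the minimum.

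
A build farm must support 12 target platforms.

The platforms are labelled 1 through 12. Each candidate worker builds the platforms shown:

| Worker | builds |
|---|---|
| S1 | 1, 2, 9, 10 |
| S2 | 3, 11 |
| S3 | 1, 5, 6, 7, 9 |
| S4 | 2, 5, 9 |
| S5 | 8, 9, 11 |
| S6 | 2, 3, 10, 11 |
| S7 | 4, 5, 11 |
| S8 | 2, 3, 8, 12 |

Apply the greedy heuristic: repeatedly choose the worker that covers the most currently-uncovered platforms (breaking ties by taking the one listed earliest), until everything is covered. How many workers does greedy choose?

Greedy: pick S3 (covers 5 new) → pick S6 (covers 4 new) → pick S8 (covers 2 new) → pick S7 (covers 1 new). Total picks: 4.

4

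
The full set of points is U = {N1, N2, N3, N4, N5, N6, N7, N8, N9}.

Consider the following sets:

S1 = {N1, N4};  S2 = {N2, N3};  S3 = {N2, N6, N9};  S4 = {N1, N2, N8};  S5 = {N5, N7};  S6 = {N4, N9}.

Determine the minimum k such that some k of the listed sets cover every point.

S2 and S3 and S4 and S5 and S6 together: S2 ∪ S3 ∪ S4 ∪ S5 ∪ S6 = {N1, N2, N3, N4, N5, N6, N7, N8, N9} — every point is covered.
Only S2 contains N3, so S2 is forced; the remaining 7 points need at least 4 more sets (each remaining set adds at most 2) — so at least 5 sets are needed, and 5 is optimal.

5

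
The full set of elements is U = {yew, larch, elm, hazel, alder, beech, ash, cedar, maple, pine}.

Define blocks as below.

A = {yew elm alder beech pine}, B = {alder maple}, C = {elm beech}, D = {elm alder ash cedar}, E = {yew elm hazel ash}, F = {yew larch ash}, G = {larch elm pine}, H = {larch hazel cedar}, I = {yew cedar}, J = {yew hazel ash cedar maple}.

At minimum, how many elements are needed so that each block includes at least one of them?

Take T = {elm, ash, cedar, maple}. Each listed block contains at least one of these, so T is a hitting set of size 4.
No choice of 3 elements meets every block, so 4 is the minimum.

4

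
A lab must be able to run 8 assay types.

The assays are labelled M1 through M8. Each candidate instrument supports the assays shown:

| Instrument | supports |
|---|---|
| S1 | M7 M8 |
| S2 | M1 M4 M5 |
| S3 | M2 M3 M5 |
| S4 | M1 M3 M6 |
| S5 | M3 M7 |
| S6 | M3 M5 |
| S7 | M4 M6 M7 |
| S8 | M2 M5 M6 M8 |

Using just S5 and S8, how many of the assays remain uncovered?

2

Union of S5, S8 = {M2, M3, M5, M6, M7, M8}.
Not covered: M1, M4 — 2 assays.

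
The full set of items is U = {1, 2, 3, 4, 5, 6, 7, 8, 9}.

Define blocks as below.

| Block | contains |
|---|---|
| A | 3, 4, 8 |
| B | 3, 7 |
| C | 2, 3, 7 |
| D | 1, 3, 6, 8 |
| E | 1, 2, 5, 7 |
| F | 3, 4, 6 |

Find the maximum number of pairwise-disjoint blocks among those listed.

A, E are pairwise disjoint (A={3,4,8}; E={1,2,5,7}).
Every remaining block overlaps one of these, and no 3 of the listed blocks are pairwise disjoint, so 2 is the maximum.

2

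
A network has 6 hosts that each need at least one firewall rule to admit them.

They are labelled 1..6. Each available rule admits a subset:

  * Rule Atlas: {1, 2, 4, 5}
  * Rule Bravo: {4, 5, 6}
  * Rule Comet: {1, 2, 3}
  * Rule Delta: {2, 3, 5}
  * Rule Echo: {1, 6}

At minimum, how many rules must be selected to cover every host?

Bravo and Comet together: Bravo ∪ Comet = {1, 2, 3, 4, 5, 6} — every host is covered.
No single rule has all 6 hosts (the largest, Atlas, has 4), so 2 is optimal.

2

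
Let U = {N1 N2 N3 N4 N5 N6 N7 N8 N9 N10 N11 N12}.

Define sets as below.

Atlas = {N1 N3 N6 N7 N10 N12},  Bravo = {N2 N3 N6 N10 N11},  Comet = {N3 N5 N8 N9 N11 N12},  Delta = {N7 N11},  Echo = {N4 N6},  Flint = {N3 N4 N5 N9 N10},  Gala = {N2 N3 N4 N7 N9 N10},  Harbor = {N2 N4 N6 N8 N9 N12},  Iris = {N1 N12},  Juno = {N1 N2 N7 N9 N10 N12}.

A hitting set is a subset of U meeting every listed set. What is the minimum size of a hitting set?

3

H = {N1, N4, N11} meets every set (each contains at least one member of H), and |H| = 3.
The sets Delta, Echo, Iris are pairwise disjoint, so any hitting set needs a separate item for each — at least 3. Hence 3 is optimal.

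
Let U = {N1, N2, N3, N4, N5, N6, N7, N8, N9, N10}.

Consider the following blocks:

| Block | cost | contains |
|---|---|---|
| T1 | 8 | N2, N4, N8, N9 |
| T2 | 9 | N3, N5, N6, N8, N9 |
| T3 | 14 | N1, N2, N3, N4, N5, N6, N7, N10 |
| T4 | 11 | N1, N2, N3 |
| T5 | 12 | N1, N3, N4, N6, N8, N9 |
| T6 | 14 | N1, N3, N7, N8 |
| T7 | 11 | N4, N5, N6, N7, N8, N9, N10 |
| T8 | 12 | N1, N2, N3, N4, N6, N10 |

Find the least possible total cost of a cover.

22

T1, T3 together cover every point (T1 ∪ T3 = {N1, N2, N3, N4, N5, N6, N7, N8, N9, N10}); total cost 8 + 14 = 22.
No covering selection has total cost below 22.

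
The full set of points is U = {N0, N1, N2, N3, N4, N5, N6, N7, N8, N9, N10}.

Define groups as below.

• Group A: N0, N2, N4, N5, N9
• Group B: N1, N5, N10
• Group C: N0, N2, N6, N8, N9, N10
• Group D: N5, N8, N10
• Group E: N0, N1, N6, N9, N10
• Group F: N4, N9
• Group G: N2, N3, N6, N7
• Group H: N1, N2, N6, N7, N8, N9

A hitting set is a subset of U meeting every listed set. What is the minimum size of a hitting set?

T = {N4, N5, N6} meets every group (each contains at least one member of T), and |T| = 3.
The groups B, F, G are pairwise disjoint, so any hitting set needs a separate point for each — at least 3. Hence 3 is optimal.

3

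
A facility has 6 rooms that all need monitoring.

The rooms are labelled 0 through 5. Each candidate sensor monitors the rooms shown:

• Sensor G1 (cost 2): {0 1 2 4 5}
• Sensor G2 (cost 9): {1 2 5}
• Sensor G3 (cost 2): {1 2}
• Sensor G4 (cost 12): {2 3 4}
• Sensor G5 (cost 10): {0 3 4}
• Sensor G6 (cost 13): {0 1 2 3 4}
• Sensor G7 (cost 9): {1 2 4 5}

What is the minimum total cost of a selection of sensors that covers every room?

12

G1, G5 together cover every room (G1 ∪ G5 = {0, 1, 2, 3, 4, 5}); total cost 2 + 10 = 12.
No covering selection has total cost below 12.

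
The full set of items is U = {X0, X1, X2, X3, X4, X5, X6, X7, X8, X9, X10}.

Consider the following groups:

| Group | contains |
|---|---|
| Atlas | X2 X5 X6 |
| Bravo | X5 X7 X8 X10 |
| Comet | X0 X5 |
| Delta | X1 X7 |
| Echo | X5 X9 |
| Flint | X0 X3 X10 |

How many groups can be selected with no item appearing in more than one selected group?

3

Atlas, Delta, Flint are pairwise disjoint (Atlas={X2,X5,X6}; Delta={X1,X7}; Flint={X0,X3,X10}).
Every remaining group overlaps one of these, and no 4 of the listed groups are pairwise disjoint, so 3 is the maximum.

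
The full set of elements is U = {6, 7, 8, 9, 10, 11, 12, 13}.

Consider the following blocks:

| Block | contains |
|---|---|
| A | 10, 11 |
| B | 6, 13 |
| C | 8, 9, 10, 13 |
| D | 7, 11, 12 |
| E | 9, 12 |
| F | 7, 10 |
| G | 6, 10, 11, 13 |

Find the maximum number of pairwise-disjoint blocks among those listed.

A, B, E are pairwise disjoint (A={10,11}; B={6,13}; E={9,12}).
Every remaining block overlaps one of these, and no 4 of the listed blocks are pairwise disjoint, so 3 is the maximum.

3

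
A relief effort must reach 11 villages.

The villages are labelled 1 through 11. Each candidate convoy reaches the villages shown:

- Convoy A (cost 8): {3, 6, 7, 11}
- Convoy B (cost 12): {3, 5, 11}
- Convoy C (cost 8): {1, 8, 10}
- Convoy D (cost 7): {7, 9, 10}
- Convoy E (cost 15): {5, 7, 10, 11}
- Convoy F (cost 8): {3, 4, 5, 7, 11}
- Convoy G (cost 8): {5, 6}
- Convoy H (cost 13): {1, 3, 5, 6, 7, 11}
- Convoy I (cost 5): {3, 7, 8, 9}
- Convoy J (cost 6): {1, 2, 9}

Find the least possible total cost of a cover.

A, C, F, J together cover every village (A ∪ C ∪ F ∪ J = {1, 2, 3, 4, 5, 6, 7, 8, 9, 10, 11}); total cost 8 + 8 + 8 + 6 = 30.
The greedy pick I, F, J, D, A costs 34; no covering selection beats 30.

30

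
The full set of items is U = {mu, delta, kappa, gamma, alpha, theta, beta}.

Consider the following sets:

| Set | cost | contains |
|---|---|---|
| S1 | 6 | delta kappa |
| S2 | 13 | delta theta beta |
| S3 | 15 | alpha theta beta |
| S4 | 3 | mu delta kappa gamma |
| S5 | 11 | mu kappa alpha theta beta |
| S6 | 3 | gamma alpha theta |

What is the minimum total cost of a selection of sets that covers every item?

S4, S5 together cover every item (S4 ∪ S5 = {mu, delta, kappa, gamma, alpha, theta, beta}); total cost 3 + 11 = 14.
The greedy pick S4, S6, S5 costs 17; no covering selection beats 14.

14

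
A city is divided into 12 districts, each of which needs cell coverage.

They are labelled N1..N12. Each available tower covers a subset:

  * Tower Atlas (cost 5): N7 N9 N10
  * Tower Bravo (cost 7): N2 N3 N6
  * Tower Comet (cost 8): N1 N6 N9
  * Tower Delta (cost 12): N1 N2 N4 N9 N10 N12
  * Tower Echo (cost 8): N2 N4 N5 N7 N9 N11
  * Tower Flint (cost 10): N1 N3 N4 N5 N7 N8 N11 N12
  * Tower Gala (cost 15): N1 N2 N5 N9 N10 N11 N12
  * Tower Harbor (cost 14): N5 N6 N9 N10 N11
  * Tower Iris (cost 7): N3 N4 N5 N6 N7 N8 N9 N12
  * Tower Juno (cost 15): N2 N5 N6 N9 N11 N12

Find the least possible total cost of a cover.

22

Atlas, Bravo, Flint together cover every district (Atlas ∪ Bravo ∪ Flint = {N1, N2, N3, N4, N5, N6, N7, N8, N9, N10, N11, N12}); total cost 5 + 7 + 10 = 22.
No covering selection has total cost below 22.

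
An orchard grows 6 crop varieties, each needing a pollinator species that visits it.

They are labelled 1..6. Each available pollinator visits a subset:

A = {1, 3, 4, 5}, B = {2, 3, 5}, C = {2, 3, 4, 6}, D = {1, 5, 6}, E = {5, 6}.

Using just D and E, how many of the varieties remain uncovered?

Union of D, E = {1, 5, 6}.
Not covered: 2, 3, 4 — 3 varieties.

3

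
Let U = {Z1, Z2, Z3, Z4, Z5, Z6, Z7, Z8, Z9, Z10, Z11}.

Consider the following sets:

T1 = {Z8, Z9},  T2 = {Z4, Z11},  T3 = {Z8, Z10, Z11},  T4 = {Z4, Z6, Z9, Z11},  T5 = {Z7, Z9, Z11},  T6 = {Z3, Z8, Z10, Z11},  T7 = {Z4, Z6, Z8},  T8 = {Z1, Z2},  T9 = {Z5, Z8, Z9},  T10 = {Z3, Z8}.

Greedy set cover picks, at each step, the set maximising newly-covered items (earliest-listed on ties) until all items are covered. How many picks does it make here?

Greedy: pick T4 (covers 4 new) → pick T6 (covers 3 new) → pick T8 (covers 2 new) → pick T5 (covers 1 new) → pick T9 (covers 1 new). Total picks: 5.

5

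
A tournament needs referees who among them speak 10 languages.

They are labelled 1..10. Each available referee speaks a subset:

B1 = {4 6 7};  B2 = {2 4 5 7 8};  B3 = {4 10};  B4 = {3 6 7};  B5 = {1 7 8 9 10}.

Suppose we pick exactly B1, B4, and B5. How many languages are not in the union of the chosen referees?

Union of B1, B4, B5 = {1, 3, 4, 6, 7, 8, 9, 10}.
Not covered: 2, 5 — 2 languages.

2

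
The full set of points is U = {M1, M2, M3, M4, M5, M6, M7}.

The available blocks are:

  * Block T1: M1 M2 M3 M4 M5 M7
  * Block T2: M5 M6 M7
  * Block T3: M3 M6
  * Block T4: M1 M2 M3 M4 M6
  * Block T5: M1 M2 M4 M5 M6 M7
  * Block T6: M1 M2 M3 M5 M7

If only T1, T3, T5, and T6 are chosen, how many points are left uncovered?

0

Union of T1, T3, T5, T6 = {M1, M2, M3, M4, M5, M6, M7} — that's every point, so 0 are uncovered.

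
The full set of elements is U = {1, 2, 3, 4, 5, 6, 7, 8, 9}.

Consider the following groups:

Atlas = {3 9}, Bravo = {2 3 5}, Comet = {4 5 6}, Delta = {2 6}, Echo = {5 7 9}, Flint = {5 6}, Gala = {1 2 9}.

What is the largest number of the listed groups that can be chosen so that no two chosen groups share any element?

2

Comet, Gala are pairwise disjoint (Comet={4,5,6}; Gala={1,2,9}).
Every remaining group overlaps one of these, and no 3 of the listed groups are pairwise disjoint, so 2 is the maximum.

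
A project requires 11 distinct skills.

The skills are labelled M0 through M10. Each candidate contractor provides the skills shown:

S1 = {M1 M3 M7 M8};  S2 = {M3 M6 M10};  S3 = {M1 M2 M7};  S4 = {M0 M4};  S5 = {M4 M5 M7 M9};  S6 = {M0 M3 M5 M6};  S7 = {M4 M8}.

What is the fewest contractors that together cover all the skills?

S1 and S2 and S3 and S4 and S5 together: S1 ∪ S2 ∪ S3 ∪ S4 ∪ S5 = {M0, M1, M2, M3, M4, M5, M6, M7, M8, M9, M10} — every skill is covered.
No 4 of the 7 contractors cover everything (all 35 combinations miss at least one skill), so 5 is optimal.

5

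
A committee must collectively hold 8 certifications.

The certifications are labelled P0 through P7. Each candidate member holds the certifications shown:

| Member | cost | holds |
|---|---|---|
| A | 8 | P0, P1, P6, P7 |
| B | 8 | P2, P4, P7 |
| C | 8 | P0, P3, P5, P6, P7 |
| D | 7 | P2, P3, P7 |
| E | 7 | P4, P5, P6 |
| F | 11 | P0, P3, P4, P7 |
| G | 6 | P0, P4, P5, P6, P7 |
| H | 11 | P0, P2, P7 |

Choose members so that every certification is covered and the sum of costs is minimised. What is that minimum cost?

21

A, D, G together cover every certification (A ∪ D ∪ G = {P0, P1, P2, P3, P4, P5, P6, P7}); total cost 8 + 7 + 6 = 21.
No covering selection has total cost below 21.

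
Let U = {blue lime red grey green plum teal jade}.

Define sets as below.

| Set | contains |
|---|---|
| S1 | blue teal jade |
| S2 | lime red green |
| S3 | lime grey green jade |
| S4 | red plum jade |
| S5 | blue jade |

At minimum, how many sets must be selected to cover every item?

3

S1 and S3 and S4 together: S1 ∪ S3 ∪ S4 = {blue, lime, red, grey, green, plum, teal, jade} — every item is covered.
Only S3 contains grey, so S3 is forced; the remaining 4 items need at least 2 more sets (each remaining set adds at most 2) — so at least 3 sets are needed, and 3 is optimal.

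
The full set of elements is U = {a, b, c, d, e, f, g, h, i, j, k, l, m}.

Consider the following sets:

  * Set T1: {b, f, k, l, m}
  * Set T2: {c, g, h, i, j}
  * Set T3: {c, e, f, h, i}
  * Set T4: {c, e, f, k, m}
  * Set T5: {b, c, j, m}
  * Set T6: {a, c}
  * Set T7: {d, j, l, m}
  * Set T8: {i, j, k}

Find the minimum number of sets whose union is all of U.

T2 and T4 and T5 and T6 and T7 together: T2 ∪ T4 ∪ T5 ∪ T6 ∪ T7 = {a, b, c, d, e, f, g, h, i, j, k, l, m} — every element is covered.
No 4 of the 8 sets cover everything (all 70 combinations miss at least one element), so 5 is optimal.

5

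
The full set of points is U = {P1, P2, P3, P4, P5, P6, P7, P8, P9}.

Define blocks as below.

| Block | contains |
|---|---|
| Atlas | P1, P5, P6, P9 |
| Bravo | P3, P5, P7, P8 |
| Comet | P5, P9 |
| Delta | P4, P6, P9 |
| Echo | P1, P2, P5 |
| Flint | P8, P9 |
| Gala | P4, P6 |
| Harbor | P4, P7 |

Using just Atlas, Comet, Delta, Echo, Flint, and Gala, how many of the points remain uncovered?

2

Union of Atlas, Comet, Delta, Echo, Flint, Gala = {P1, P2, P4, P5, P6, P8, P9}.
Not covered: P3, P7 — 2 points.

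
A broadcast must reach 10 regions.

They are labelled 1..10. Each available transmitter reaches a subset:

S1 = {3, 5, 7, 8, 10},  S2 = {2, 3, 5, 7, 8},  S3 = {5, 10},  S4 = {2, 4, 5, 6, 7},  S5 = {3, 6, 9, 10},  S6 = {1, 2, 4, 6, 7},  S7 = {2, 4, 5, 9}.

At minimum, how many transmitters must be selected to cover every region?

3

S2 and S5 and S6 together: S2 ∪ S5 ∪ S6 = {1, 2, 3, 4, 5, 6, 7, 8, 9, 10} — every region is covered.
Only S6 contains 1, so S6 is forced; the remaining 5 regions need at least 2 more transmitters (each remaining transmitter adds at most 4) — so at least 3 transmitters are needed, and 3 is optimal.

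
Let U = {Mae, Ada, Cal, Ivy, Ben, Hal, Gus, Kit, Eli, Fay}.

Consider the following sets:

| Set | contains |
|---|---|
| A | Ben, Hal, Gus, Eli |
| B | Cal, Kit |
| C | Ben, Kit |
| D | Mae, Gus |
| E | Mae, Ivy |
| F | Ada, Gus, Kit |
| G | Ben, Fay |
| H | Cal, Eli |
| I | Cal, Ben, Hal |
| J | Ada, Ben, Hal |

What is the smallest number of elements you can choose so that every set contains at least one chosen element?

4

The 4 elements {Cal, Ivy, Ben, Gus} hit every set.
The sets E, F, G, H are pairwise disjoint, so any hitting set needs a separate element for each — at least 4. Hence 4 is optimal.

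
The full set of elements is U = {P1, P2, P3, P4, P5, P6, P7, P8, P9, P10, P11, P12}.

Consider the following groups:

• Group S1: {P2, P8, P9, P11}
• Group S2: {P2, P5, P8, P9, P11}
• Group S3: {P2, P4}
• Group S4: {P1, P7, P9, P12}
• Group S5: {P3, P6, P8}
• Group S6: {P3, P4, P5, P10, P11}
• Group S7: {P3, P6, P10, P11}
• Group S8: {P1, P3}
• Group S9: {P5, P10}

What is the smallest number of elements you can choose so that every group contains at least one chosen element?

4

Take H = {P1, P4, P8, P10}. Each listed group contains at least one of these, so H is a hitting set of size 4.
The groups S3, S4, S5, S9 are pairwise disjoint, so any hitting set needs a separate element for each — at least 4. Hence 4 is optimal.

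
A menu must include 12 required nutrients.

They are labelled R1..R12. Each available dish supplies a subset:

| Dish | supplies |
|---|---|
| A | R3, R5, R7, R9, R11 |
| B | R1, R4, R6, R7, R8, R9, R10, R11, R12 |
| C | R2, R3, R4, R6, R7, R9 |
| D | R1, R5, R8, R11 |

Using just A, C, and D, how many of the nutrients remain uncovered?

2

Union of A, C, D = {R1, R2, R3, R4, R5, R6, R7, R8, R9, R11}.
Not covered: R10, R12 — 2 nutrients.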